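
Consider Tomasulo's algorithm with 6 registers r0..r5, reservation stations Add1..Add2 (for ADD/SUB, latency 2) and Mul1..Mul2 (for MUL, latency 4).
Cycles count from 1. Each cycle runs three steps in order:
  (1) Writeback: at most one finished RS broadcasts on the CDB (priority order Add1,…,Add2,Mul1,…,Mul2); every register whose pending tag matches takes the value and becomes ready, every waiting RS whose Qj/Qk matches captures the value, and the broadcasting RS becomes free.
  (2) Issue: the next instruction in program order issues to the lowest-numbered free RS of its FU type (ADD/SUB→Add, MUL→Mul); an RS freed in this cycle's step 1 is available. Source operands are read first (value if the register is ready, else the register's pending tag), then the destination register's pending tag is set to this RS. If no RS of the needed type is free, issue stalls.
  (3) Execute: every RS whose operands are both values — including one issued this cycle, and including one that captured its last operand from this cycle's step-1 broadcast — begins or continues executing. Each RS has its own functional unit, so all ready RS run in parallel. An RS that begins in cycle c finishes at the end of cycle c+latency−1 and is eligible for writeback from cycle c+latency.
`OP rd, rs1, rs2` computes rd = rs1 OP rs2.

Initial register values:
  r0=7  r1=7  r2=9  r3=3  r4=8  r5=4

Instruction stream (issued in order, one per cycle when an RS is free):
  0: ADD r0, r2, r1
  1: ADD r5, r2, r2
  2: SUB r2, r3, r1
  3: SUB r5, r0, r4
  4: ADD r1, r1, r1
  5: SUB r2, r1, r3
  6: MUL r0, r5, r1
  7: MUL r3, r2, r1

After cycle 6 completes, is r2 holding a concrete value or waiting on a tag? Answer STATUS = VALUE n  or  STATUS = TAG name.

c1: issue ADD r0<-Add1 | r0:Add1,r1:7,r2:9,r3:3,r4:8,r5:4
c2: issue ADD r5<-Add2 | r0:Add1,r1:7,r2:9,r3:3,r4:8,r5:Add2
c3: CDB Add1=16; issue SUB r2<-Add1 | r0:16,r1:7,r2:Add1,r3:3,r4:8,r5:Add2
c4: CDB Add2=18; issue SUB r5<-Add2 | r0:16,r1:7,r2:Add1,r3:3,r4:8,r5:Add2
c5: CDB Add1=-4; issue ADD r1<-Add1 | r0:16,r1:Add1,r2:-4,r3:3,r4:8,r5:Add2
c6: CDB Add2=8; issue SUB r2<-Add2 | r0:16,r1:Add1,r2:Add2,r3:3,r4:8,r5:8

STATUS = TAG Add2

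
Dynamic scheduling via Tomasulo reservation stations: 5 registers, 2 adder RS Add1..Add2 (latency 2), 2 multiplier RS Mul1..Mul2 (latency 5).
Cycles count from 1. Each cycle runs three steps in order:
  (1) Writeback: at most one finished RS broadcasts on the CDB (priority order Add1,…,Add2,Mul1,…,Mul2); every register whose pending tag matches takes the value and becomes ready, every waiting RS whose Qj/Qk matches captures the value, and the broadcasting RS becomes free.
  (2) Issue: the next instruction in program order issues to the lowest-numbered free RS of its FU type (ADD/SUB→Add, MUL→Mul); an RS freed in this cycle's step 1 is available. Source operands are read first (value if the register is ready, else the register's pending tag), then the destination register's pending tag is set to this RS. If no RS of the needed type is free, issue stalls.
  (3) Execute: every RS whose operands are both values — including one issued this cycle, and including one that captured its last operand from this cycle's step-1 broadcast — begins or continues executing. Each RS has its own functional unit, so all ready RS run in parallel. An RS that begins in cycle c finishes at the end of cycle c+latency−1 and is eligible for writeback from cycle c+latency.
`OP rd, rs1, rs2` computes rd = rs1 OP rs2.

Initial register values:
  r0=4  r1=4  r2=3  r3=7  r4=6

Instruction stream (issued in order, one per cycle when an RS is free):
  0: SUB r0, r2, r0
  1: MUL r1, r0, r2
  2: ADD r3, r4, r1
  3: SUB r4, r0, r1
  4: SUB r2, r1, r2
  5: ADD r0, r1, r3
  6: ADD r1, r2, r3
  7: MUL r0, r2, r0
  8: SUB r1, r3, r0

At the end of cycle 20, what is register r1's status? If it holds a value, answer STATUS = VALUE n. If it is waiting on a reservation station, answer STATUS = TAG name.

cycle 1: issue SUB r0<-Add1 // r0:Add1,r1:4,r2:3,r3:7,r4:6
cycle 2: issue MUL r1<-Mul1 // r0:Add1,r1:Mul1,r2:3,r3:7,r4:6
cycle 3: CDB Add1=-1; issue ADD r3<-Add1 // r0:-1,r1:Mul1,r2:3,r3:Add1,r4:6
cycle 4: issue SUB r4<-Add2 // r0:-1,r1:Mul1,r2:3,r3:Add1,r4:Add2
cycle 5: stall // r0:-1,r1:Mul1,r2:3,r3:Add1,r4:Add2
cycle 6: stall // r0:-1,r1:Mul1,r2:3,r3:Add1,r4:Add2
cycle 7: stall // r0:-1,r1:Mul1,r2:3,r3:Add1,r4:Add2
cycle 8: CDB Mul1=-3; stall // r0:-1,r1:-3,r2:3,r3:Add1,r4:Add2
cycle 9: stall // r0:-1,r1:-3,r2:3,r3:Add1,r4:Add2
cycle 10: CDB Add1=3; issue SUB r2<-Add1 // r0:-1,r1:-3,r2:Add1,r3:3,r4:Add2
cycle 11: CDB Add2=2; issue ADD r0<-Add2 // r0:Add2,r1:-3,r2:Add1,r3:3,r4:2
cycle 12: CDB Add1=-6; issue ADD r1<-Add1 // r0:Add2,r1:Add1,r2:-6,r3:3,r4:2
cycle 13: CDB Add2=0; issue MUL r0<-Mul1 // r0:Mul1,r1:Add1,r2:-6,r3:3,r4:2
cycle 14: CDB Add1=-3; issue SUB r1<-Add1 // r0:Mul1,r1:Add1,r2:-6,r3:3,r4:2
cycle 15: - // r0:Mul1,r1:Add1,r2:-6,r3:3,r4:2
cycle 16: - // r0:Mul1,r1:Add1,r2:-6,r3:3,r4:2
cycle 17: - // r0:Mul1,r1:Add1,r2:-6,r3:3,r4:2
cycle 18: CDB Mul1=0 // r0:0,r1:Add1,r2:-6,r3:3,r4:2
cycle 19: - // r0:0,r1:Add1,r2:-6,r3:3,r4:2
cycle 20: CDB Add1=3 // r0:0,r1:3,r2:-6,r3:3,r4:2

STATUS = VALUE 3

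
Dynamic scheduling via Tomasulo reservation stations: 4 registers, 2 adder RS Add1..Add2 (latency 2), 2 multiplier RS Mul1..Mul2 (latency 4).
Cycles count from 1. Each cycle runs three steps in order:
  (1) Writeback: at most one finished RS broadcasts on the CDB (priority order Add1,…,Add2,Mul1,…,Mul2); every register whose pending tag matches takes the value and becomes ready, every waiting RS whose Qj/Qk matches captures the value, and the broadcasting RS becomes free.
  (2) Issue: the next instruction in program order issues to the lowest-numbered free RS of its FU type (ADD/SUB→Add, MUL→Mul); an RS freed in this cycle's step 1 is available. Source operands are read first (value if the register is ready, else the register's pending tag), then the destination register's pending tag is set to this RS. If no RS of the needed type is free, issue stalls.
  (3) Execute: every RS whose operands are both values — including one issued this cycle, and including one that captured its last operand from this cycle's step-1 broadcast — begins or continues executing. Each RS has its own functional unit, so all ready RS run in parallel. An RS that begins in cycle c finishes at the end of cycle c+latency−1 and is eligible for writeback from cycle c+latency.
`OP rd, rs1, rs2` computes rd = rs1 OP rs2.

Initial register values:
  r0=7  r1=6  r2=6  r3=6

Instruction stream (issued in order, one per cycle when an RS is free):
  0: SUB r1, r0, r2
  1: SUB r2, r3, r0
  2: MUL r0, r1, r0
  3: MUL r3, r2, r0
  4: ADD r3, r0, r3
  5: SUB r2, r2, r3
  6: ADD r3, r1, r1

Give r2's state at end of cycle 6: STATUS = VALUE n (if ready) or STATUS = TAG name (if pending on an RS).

STATUS = TAG Add2

c1: issue SUB r1<-Add1 | r0:7,r1:Add1,r2:6,r3:6
c2: issue SUB r2<-Add2 | r0:7,r1:Add1,r2:Add2,r3:6
c3: CDB Add1=1; issue MUL r0<-Mul1 | r0:Mul1,r1:1,r2:Add2,r3:6
c4: CDB Add2=-1; issue MUL r3<-Mul2 | r0:Mul1,r1:1,r2:-1,r3:Mul2
c5: issue ADD r3<-Add1 | r0:Mul1,r1:1,r2:-1,r3:Add1
c6: issue SUB r2<-Add2 | r0:Mul1,r1:1,r2:Add2,r3:Add1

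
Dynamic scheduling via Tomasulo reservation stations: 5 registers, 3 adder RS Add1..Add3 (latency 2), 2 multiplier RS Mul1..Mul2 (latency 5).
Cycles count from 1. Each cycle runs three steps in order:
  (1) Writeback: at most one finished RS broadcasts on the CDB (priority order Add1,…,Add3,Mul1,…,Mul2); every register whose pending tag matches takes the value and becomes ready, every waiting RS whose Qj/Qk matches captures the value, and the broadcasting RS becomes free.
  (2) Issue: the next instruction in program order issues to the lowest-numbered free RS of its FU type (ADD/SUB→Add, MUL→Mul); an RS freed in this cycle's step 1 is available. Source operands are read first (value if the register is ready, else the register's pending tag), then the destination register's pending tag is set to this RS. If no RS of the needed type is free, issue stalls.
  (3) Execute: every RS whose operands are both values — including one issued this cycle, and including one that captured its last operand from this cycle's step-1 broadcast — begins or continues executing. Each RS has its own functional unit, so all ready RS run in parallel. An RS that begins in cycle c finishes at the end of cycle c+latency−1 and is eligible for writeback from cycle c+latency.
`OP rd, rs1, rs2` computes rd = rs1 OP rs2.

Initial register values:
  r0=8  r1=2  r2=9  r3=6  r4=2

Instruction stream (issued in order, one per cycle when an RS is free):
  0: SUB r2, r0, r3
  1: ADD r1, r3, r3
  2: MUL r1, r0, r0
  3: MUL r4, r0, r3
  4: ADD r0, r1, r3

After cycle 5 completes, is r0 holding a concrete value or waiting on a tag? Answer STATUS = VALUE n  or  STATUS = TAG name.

c1: issue SUB r2<-Add1 | r0:8,r1:2,r2:Add1,r3:6,r4:2
c2: issue ADD r1<-Add2 | r0:8,r1:Add2,r2:Add1,r3:6,r4:2
c3: CDB Add1=2; issue MUL r1<-Mul1 | r0:8,r1:Mul1,r2:2,r3:6,r4:2
c4: CDB Add2=12; issue MUL r4<-Mul2 | r0:8,r1:Mul1,r2:2,r3:6,r4:Mul2
c5: issue ADD r0<-Add1 | r0:Add1,r1:Mul1,r2:2,r3:6,r4:Mul2

STATUS = TAG Add1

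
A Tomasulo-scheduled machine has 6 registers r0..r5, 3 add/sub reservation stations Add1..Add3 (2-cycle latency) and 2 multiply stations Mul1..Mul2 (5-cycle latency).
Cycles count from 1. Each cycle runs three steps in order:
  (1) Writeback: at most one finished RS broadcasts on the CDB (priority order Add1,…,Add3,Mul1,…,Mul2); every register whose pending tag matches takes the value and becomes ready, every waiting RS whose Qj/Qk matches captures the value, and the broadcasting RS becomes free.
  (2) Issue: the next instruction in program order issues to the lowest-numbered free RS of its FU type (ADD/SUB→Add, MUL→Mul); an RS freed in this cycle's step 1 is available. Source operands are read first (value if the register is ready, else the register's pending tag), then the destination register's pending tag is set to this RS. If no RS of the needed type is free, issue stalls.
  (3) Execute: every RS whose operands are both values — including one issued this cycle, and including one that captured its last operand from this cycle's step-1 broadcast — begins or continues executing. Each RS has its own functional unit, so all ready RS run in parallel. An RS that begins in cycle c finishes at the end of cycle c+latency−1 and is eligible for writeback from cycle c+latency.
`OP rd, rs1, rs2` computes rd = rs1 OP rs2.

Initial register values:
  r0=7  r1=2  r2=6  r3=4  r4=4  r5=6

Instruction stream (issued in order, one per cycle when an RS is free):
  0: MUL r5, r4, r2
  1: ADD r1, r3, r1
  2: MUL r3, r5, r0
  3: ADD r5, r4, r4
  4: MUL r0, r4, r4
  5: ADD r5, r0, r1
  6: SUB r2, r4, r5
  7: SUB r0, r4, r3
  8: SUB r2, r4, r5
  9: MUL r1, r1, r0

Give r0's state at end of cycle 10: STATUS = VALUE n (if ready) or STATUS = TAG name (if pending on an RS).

STATUS = TAG Add3

  c1: issue MUL r5<-Mul1  regs: r0:7,r1:2,r2:6,r3:4,r4:4,r5:Mul1
  c2: issue ADD r1<-Add1  regs: r0:7,r1:Add1,r2:6,r3:4,r4:4,r5:Mul1
  c3: issue MUL r3<-Mul2  regs: r0:7,r1:Add1,r2:6,r3:Mul2,r4:4,r5:Mul1
  c4: CDB Add1=6; issue ADD r5<-Add1  regs: r0:7,r1:6,r2:6,r3:Mul2,r4:4,r5:Add1
  c5: stall  regs: r0:7,r1:6,r2:6,r3:Mul2,r4:4,r5:Add1
  c6: CDB Add1=8; stall  regs: r0:7,r1:6,r2:6,r3:Mul2,r4:4,r5:8
  c7: CDB Mul1=24; issue MUL r0<-Mul1  regs: r0:Mul1,r1:6,r2:6,r3:Mul2,r4:4,r5:8
  c8: issue ADD r5<-Add1  regs: r0:Mul1,r1:6,r2:6,r3:Mul2,r4:4,r5:Add1
  c9: issue SUB r2<-Add2  regs: r0:Mul1,r1:6,r2:Add2,r3:Mul2,r4:4,r5:Add1
  c10: issue SUB r0<-Add3  regs: r0:Add3,r1:6,r2:Add2,r3:Mul2,r4:4,r5:Add1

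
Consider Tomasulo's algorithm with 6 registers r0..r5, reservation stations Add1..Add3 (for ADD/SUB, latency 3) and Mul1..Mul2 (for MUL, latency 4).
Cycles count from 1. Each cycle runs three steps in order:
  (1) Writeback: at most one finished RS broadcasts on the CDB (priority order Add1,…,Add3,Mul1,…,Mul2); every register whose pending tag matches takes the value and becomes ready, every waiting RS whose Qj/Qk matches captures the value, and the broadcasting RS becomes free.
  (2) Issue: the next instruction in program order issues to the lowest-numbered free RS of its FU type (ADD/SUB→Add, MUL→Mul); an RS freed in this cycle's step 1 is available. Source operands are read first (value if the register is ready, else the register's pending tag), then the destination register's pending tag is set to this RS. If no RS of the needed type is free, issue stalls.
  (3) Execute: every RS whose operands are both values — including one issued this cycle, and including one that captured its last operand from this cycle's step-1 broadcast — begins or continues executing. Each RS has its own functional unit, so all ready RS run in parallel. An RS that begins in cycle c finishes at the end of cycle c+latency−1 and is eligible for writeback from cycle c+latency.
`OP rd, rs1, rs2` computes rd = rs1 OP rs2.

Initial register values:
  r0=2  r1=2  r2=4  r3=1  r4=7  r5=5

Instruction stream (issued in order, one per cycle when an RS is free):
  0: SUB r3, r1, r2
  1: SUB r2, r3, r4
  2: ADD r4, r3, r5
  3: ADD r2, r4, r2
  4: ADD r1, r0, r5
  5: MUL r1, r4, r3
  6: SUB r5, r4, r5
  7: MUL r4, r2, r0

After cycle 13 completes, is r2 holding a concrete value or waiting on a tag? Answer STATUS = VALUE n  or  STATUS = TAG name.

STATUS = VALUE -6

cycle 1: issue SUB r3<-Add1 // r0:2,r1:2,r2:4,r3:Add1,r4:7,r5:5
cycle 2: issue SUB r2<-Add2 // r0:2,r1:2,r2:Add2,r3:Add1,r4:7,r5:5
cycle 3: issue ADD r4<-Add3 // r0:2,r1:2,r2:Add2,r3:Add1,r4:Add3,r5:5
cycle 4: CDB Add1=-2; issue ADD r2<-Add1 // r0:2,r1:2,r2:Add1,r3:-2,r4:Add3,r5:5
cycle 5: stall // r0:2,r1:2,r2:Add1,r3:-2,r4:Add3,r5:5
cycle 6: stall // r0:2,r1:2,r2:Add1,r3:-2,r4:Add3,r5:5
cycle 7: CDB Add2=-9; issue ADD r1<-Add2 // r0:2,r1:Add2,r2:Add1,r3:-2,r4:Add3,r5:5
cycle 8: CDB Add3=3; issue MUL r1<-Mul1 // r0:2,r1:Mul1,r2:Add1,r3:-2,r4:3,r5:5
cycle 9: issue SUB r5<-Add3 // r0:2,r1:Mul1,r2:Add1,r3:-2,r4:3,r5:Add3
cycle 10: CDB Add2=7; issue MUL r4<-Mul2 // r0:2,r1:Mul1,r2:Add1,r3:-2,r4:Mul2,r5:Add3
cycle 11: CDB Add1=-6 // r0:2,r1:Mul1,r2:-6,r3:-2,r4:Mul2,r5:Add3
cycle 12: CDB Add3=-2 // r0:2,r1:Mul1,r2:-6,r3:-2,r4:Mul2,r5:-2
cycle 13: CDB Mul1=-6 // r0:2,r1:-6,r2:-6,r3:-2,r4:Mul2,r5:-2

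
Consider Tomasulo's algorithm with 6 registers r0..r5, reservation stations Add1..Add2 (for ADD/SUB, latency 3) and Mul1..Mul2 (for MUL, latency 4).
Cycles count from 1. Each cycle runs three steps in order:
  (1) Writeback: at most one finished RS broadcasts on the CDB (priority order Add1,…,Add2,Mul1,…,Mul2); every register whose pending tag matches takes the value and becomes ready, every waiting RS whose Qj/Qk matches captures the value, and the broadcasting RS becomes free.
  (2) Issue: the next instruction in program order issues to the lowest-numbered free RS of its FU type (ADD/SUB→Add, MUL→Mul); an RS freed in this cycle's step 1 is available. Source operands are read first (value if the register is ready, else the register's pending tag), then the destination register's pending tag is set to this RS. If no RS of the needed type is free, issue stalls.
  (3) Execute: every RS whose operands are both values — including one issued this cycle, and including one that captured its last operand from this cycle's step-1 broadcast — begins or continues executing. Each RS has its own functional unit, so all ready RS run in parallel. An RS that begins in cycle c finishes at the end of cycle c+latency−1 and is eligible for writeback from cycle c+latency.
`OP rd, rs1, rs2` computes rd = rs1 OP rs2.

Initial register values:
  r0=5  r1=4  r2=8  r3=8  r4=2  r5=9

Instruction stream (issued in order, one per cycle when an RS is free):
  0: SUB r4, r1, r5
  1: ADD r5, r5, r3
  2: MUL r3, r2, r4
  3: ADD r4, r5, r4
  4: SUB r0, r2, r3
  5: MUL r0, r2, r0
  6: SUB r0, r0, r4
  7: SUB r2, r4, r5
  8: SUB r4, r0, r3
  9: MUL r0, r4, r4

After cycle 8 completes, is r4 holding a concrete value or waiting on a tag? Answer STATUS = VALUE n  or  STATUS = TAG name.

cycle 1: issue SUB r4<-Add1 // r0:5,r1:4,r2:8,r3:8,r4:Add1,r5:9
cycle 2: issue ADD r5<-Add2 // r0:5,r1:4,r2:8,r3:8,r4:Add1,r5:Add2
cycle 3: issue MUL r3<-Mul1 // r0:5,r1:4,r2:8,r3:Mul1,r4:Add1,r5:Add2
cycle 4: CDB Add1=-5; issue ADD r4<-Add1 // r0:5,r1:4,r2:8,r3:Mul1,r4:Add1,r5:Add2
cycle 5: CDB Add2=17; issue SUB r0<-Add2 // r0:Add2,r1:4,r2:8,r3:Mul1,r4:Add1,r5:17
cycle 6: issue MUL r0<-Mul2 // r0:Mul2,r1:4,r2:8,r3:Mul1,r4:Add1,r5:17
cycle 7: stall // r0:Mul2,r1:4,r2:8,r3:Mul1,r4:Add1,r5:17
cycle 8: CDB Add1=12; issue SUB r0<-Add1 // r0:Add1,r1:4,r2:8,r3:Mul1,r4:12,r5:17

STATUS = VALUE 12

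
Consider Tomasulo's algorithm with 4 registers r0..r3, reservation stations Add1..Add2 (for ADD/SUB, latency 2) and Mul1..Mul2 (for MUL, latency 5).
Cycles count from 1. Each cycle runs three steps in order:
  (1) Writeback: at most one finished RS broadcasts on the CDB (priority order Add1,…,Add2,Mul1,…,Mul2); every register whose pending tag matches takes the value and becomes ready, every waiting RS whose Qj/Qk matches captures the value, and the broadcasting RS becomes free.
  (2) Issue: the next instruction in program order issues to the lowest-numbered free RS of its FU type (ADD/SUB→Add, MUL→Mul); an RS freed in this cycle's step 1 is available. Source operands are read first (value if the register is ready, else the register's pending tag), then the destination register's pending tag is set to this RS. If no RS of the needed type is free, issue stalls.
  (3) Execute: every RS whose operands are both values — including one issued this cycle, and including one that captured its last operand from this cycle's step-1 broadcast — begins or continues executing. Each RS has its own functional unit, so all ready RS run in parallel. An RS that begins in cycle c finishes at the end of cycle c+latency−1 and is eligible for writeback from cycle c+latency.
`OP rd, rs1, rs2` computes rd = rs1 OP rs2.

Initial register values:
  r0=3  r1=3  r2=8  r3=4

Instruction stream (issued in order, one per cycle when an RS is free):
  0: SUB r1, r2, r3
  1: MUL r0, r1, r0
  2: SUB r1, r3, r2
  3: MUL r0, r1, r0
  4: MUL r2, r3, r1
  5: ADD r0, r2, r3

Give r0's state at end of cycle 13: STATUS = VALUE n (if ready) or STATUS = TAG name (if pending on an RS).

  c1: issue SUB r1<-Add1  regs: r0:3,r1:Add1,r2:8,r3:4
  c2: issue MUL r0<-Mul1  regs: r0:Mul1,r1:Add1,r2:8,r3:4
  c3: CDB Add1=4; issue SUB r1<-Add1  regs: r0:Mul1,r1:Add1,r2:8,r3:4
  c4: issue MUL r0<-Mul2  regs: r0:Mul2,r1:Add1,r2:8,r3:4
  c5: CDB Add1=-4; stall  regs: r0:Mul2,r1:-4,r2:8,r3:4
  c6: stall  regs: r0:Mul2,r1:-4,r2:8,r3:4
  c7: stall  regs: r0:Mul2,r1:-4,r2:8,r3:4
  c8: CDB Mul1=12; issue MUL r2<-Mul1  regs: r0:Mul2,r1:-4,r2:Mul1,r3:4
  c9: issue ADD r0<-Add1  regs: r0:Add1,r1:-4,r2:Mul1,r3:4
  c10: -  regs: r0:Add1,r1:-4,r2:Mul1,r3:4
  c11: -  regs: r0:Add1,r1:-4,r2:Mul1,r3:4
  c12: -  regs: r0:Add1,r1:-4,r2:Mul1,r3:4
  c13: CDB Mul1=-16  regs: r0:Add1,r1:-4,r2:-16,r3:4

STATUS = TAG Add1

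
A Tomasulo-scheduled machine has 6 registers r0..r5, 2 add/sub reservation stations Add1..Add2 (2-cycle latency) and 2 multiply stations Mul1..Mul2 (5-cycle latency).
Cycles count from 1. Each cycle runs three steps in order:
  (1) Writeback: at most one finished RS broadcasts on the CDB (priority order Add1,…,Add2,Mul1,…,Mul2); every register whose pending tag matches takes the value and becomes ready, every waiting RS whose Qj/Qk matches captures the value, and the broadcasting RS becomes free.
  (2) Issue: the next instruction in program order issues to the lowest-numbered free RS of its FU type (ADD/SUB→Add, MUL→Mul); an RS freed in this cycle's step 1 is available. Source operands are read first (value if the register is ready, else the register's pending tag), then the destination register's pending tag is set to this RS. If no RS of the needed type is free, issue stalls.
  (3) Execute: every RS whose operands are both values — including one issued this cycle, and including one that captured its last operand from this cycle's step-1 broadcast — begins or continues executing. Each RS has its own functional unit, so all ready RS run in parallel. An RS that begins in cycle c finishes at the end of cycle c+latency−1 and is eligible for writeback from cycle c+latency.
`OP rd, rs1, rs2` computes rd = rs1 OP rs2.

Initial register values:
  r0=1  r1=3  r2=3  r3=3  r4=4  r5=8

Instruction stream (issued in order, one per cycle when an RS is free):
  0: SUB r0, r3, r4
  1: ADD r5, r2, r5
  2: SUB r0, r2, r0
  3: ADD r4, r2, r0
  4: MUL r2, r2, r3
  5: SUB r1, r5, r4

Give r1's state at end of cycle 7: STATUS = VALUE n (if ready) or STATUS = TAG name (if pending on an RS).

STATUS = TAG Add1

c1: issue SUB r0<-Add1 | r0:Add1,r1:3,r2:3,r3:3,r4:4,r5:8
c2: issue ADD r5<-Add2 | r0:Add1,r1:3,r2:3,r3:3,r4:4,r5:Add2
c3: CDB Add1=-1; issue SUB r0<-Add1 | r0:Add1,r1:3,r2:3,r3:3,r4:4,r5:Add2
c4: CDB Add2=11; issue ADD r4<-Add2 | r0:Add1,r1:3,r2:3,r3:3,r4:Add2,r5:11
c5: CDB Add1=4; issue MUL r2<-Mul1 | r0:4,r1:3,r2:Mul1,r3:3,r4:Add2,r5:11
c6: issue SUB r1<-Add1 | r0:4,r1:Add1,r2:Mul1,r3:3,r4:Add2,r5:11
c7: CDB Add2=7 | r0:4,r1:Add1,r2:Mul1,r3:3,r4:7,r5:11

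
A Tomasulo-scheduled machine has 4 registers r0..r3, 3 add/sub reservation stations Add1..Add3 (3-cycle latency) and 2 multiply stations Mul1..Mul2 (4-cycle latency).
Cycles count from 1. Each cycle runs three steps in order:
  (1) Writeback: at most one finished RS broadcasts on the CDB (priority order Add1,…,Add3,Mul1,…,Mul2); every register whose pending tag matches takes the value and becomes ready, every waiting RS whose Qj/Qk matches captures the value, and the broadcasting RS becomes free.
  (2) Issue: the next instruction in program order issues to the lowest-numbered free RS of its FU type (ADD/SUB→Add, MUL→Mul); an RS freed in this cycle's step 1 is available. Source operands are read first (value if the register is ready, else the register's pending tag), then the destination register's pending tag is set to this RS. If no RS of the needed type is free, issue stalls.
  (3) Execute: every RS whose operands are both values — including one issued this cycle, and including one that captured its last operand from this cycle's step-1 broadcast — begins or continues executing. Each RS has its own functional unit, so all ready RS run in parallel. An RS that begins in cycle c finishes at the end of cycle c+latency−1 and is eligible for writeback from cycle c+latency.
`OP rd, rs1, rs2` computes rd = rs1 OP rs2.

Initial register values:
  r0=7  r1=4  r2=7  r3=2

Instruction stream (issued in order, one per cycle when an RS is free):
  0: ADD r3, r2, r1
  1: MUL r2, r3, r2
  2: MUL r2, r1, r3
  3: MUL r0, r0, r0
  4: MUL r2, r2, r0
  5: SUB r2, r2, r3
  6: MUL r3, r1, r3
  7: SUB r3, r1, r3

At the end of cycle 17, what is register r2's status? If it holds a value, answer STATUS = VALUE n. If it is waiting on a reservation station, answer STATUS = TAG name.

STATUS = TAG Add1

cycle 1: issue ADD r3<-Add1 // r0:7,r1:4,r2:7,r3:Add1
cycle 2: issue MUL r2<-Mul1 // r0:7,r1:4,r2:Mul1,r3:Add1
cycle 3: issue MUL r2<-Mul2 // r0:7,r1:4,r2:Mul2,r3:Add1
cycle 4: CDB Add1=11; stall // r0:7,r1:4,r2:Mul2,r3:11
cycle 5: stall // r0:7,r1:4,r2:Mul2,r3:11
cycle 6: stall // r0:7,r1:4,r2:Mul2,r3:11
cycle 7: stall // r0:7,r1:4,r2:Mul2,r3:11
cycle 8: CDB Mul1=77; issue MUL r0<-Mul1 // r0:Mul1,r1:4,r2:Mul2,r3:11
cycle 9: CDB Mul2=44; issue MUL r2<-Mul2 // r0:Mul1,r1:4,r2:Mul2,r3:11
cycle 10: issue SUB r2<-Add1 // r0:Mul1,r1:4,r2:Add1,r3:11
cycle 11: stall // r0:Mul1,r1:4,r2:Add1,r3:11
cycle 12: CDB Mul1=49; issue MUL r3<-Mul1 // r0:49,r1:4,r2:Add1,r3:Mul1
cycle 13: issue SUB r3<-Add2 // r0:49,r1:4,r2:Add1,r3:Add2
cycle 14: - // r0:49,r1:4,r2:Add1,r3:Add2
cycle 15: - // r0:49,r1:4,r2:Add1,r3:Add2
cycle 16: CDB Mul1=44 // r0:49,r1:4,r2:Add1,r3:Add2
cycle 17: CDB Mul2=2156 // r0:49,r1:4,r2:Add1,r3:Add2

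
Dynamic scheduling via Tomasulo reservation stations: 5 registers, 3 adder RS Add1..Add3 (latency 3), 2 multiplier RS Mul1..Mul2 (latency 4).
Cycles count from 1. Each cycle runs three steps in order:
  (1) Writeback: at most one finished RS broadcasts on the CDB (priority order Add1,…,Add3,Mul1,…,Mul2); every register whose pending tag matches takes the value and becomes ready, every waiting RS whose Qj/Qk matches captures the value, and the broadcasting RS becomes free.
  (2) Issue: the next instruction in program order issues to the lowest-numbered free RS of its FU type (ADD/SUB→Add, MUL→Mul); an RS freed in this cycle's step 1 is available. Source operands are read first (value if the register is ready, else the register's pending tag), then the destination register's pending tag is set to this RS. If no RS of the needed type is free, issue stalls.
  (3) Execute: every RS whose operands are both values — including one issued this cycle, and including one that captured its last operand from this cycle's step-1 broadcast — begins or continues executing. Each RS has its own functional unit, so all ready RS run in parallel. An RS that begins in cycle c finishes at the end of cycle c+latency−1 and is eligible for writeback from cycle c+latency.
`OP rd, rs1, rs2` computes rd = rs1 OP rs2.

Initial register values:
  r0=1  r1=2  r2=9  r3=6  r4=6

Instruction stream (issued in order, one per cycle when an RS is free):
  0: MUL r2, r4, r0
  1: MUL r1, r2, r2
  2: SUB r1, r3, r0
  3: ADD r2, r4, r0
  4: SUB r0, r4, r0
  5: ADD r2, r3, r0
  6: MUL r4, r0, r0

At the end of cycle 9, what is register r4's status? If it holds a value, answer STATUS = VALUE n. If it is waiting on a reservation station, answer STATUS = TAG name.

  c1: issue MUL r2<-Mul1  regs: r0:1,r1:2,r2:Mul1,r3:6,r4:6
  c2: issue MUL r1<-Mul2  regs: r0:1,r1:Mul2,r2:Mul1,r3:6,r4:6
  c3: issue SUB r1<-Add1  regs: r0:1,r1:Add1,r2:Mul1,r3:6,r4:6
  c4: issue ADD r2<-Add2  regs: r0:1,r1:Add1,r2:Add2,r3:6,r4:6
  c5: CDB Mul1=6; issue SUB r0<-Add3  regs: r0:Add3,r1:Add1,r2:Add2,r3:6,r4:6
  c6: CDB Add1=5; issue ADD r2<-Add1  regs: r0:Add3,r1:5,r2:Add1,r3:6,r4:6
  c7: CDB Add2=7; issue MUL r4<-Mul1  regs: r0:Add3,r1:5,r2:Add1,r3:6,r4:Mul1
  c8: CDB Add3=5  regs: r0:5,r1:5,r2:Add1,r3:6,r4:Mul1
  c9: CDB Mul2=36  regs: r0:5,r1:5,r2:Add1,r3:6,r4:Mul1

STATUS = TAG Mul1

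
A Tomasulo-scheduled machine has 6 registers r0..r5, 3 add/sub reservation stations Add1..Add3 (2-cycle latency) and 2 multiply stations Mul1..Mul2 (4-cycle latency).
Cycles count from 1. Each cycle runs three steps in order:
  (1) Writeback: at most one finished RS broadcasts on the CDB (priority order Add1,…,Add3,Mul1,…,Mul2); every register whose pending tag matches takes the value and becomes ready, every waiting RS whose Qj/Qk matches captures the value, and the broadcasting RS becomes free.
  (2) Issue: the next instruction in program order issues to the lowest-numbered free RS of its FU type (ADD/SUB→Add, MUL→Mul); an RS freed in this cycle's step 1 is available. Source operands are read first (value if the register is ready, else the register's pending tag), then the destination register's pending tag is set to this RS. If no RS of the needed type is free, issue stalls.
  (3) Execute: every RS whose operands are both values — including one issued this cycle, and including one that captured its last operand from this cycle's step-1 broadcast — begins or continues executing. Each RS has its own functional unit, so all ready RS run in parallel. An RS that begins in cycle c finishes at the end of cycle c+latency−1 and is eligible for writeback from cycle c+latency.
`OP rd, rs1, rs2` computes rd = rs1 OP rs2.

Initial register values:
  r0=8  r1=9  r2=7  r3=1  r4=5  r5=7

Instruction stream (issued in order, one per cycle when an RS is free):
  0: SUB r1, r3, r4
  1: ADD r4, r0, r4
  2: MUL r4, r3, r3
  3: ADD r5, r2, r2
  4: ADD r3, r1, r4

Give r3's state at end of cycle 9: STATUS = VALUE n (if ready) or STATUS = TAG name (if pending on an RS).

c1: issue SUB r1<-Add1 | r0:8,r1:Add1,r2:7,r3:1,r4:5,r5:7
c2: issue ADD r4<-Add2 | r0:8,r1:Add1,r2:7,r3:1,r4:Add2,r5:7
c3: CDB Add1=-4; issue MUL r4<-Mul1 | r0:8,r1:-4,r2:7,r3:1,r4:Mul1,r5:7
c4: CDB Add2=13; issue ADD r5<-Add1 | r0:8,r1:-4,r2:7,r3:1,r4:Mul1,r5:Add1
c5: issue ADD r3<-Add2 | r0:8,r1:-4,r2:7,r3:Add2,r4:Mul1,r5:Add1
c6: CDB Add1=14 | r0:8,r1:-4,r2:7,r3:Add2,r4:Mul1,r5:14
c7: CDB Mul1=1 | r0:8,r1:-4,r2:7,r3:Add2,r4:1,r5:14
c8: - | r0:8,r1:-4,r2:7,r3:Add2,r4:1,r5:14
c9: CDB Add2=-3 | r0:8,r1:-4,r2:7,r3:-3,r4:1,r5:14

STATUS = VALUE -3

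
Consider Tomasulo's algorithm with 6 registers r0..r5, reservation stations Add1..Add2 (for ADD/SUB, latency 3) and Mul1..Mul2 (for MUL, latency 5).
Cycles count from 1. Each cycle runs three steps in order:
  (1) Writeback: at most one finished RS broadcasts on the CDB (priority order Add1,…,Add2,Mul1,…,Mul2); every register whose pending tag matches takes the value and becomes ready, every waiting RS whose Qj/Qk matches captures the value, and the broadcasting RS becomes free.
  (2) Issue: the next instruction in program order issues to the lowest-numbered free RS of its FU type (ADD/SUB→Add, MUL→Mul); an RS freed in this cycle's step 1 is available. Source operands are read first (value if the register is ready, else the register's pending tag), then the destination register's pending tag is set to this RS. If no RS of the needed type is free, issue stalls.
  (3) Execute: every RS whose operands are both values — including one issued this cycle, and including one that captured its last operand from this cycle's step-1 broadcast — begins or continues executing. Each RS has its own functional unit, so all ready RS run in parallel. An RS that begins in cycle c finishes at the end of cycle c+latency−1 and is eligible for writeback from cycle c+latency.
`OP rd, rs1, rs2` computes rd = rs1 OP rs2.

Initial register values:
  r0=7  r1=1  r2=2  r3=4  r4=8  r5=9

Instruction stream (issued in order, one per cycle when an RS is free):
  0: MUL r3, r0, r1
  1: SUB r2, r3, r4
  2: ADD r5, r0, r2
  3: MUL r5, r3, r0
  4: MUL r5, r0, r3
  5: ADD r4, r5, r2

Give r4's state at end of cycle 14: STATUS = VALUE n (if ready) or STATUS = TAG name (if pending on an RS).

  c1: issue MUL r3<-Mul1  regs: r0:7,r1:1,r2:2,r3:Mul1,r4:8,r5:9
  c2: issue SUB r2<-Add1  regs: r0:7,r1:1,r2:Add1,r3:Mul1,r4:8,r5:9
  c3: issue ADD r5<-Add2  regs: r0:7,r1:1,r2:Add1,r3:Mul1,r4:8,r5:Add2
  c4: issue MUL r5<-Mul2  regs: r0:7,r1:1,r2:Add1,r3:Mul1,r4:8,r5:Mul2
  c5: stall  regs: r0:7,r1:1,r2:Add1,r3:Mul1,r4:8,r5:Mul2
  c6: CDB Mul1=7; issue MUL r5<-Mul1  regs: r0:7,r1:1,r2:Add1,r3:7,r4:8,r5:Mul1
  c7: stall  regs: r0:7,r1:1,r2:Add1,r3:7,r4:8,r5:Mul1
  c8: stall  regs: r0:7,r1:1,r2:Add1,r3:7,r4:8,r5:Mul1
  c9: CDB Add1=-1; issue ADD r4<-Add1  regs: r0:7,r1:1,r2:-1,r3:7,r4:Add1,r5:Mul1
  c10: -  regs: r0:7,r1:1,r2:-1,r3:7,r4:Add1,r5:Mul1
  c11: CDB Mul1=49  regs: r0:7,r1:1,r2:-1,r3:7,r4:Add1,r5:49
  c12: CDB Add2=6  regs: r0:7,r1:1,r2:-1,r3:7,r4:Add1,r5:49
  c13: CDB Mul2=49  regs: r0:7,r1:1,r2:-1,r3:7,r4:Add1,r5:49
  c14: CDB Add1=48  regs: r0:7,r1:1,r2:-1,r3:7,r4:48,r5:49

STATUS = VALUE 48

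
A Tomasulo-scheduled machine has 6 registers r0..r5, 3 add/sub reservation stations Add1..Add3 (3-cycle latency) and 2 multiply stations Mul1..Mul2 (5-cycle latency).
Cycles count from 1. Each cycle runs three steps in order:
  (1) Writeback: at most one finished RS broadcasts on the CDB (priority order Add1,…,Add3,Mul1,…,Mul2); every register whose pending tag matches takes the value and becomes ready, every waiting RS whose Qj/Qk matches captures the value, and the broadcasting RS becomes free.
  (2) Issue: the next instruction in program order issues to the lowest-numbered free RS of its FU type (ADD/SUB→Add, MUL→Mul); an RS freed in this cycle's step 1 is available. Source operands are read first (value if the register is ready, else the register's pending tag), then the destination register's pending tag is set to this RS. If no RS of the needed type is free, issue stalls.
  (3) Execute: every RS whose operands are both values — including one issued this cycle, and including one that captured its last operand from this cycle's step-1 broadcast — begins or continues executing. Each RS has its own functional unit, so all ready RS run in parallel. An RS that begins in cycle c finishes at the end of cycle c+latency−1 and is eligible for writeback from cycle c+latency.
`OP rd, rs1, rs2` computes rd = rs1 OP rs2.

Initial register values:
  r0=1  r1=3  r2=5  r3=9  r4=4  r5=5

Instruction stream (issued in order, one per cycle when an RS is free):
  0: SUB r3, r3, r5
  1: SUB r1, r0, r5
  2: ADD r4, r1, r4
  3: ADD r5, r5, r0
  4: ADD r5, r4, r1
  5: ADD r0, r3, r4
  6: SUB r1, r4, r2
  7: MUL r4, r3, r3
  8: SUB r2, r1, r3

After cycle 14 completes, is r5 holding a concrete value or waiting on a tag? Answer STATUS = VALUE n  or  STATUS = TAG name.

STATUS = VALUE -4

  c1: issue SUB r3<-Add1  regs: r0:1,r1:3,r2:5,r3:Add1,r4:4,r5:5
  c2: issue SUB r1<-Add2  regs: r0:1,r1:Add2,r2:5,r3:Add1,r4:4,r5:5
  c3: issue ADD r4<-Add3  regs: r0:1,r1:Add2,r2:5,r3:Add1,r4:Add3,r5:5
  c4: CDB Add1=4; issue ADD r5<-Add1  regs: r0:1,r1:Add2,r2:5,r3:4,r4:Add3,r5:Add1
  c5: CDB Add2=-4; issue ADD r5<-Add2  regs: r0:1,r1:-4,r2:5,r3:4,r4:Add3,r5:Add2
  c6: stall  regs: r0:1,r1:-4,r2:5,r3:4,r4:Add3,r5:Add2
  c7: CDB Add1=6; issue ADD r0<-Add1  regs: r0:Add1,r1:-4,r2:5,r3:4,r4:Add3,r5:Add2
  c8: CDB Add3=0; issue SUB r1<-Add3  regs: r0:Add1,r1:Add3,r2:5,r3:4,r4:0,r5:Add2
  c9: issue MUL r4<-Mul1  regs: r0:Add1,r1:Add3,r2:5,r3:4,r4:Mul1,r5:Add2
  c10: stall  regs: r0:Add1,r1:Add3,r2:5,r3:4,r4:Mul1,r5:Add2
  c11: CDB Add1=4; issue SUB r2<-Add1  regs: r0:4,r1:Add3,r2:Add1,r3:4,r4:Mul1,r5:Add2
  c12: CDB Add2=-4  regs: r0:4,r1:Add3,r2:Add1,r3:4,r4:Mul1,r5:-4
  c13: CDB Add3=-5  regs: r0:4,r1:-5,r2:Add1,r3:4,r4:Mul1,r5:-4
  c14: CDB Mul1=16  regs: r0:4,r1:-5,r2:Add1,r3:4,r4:16,r5:-4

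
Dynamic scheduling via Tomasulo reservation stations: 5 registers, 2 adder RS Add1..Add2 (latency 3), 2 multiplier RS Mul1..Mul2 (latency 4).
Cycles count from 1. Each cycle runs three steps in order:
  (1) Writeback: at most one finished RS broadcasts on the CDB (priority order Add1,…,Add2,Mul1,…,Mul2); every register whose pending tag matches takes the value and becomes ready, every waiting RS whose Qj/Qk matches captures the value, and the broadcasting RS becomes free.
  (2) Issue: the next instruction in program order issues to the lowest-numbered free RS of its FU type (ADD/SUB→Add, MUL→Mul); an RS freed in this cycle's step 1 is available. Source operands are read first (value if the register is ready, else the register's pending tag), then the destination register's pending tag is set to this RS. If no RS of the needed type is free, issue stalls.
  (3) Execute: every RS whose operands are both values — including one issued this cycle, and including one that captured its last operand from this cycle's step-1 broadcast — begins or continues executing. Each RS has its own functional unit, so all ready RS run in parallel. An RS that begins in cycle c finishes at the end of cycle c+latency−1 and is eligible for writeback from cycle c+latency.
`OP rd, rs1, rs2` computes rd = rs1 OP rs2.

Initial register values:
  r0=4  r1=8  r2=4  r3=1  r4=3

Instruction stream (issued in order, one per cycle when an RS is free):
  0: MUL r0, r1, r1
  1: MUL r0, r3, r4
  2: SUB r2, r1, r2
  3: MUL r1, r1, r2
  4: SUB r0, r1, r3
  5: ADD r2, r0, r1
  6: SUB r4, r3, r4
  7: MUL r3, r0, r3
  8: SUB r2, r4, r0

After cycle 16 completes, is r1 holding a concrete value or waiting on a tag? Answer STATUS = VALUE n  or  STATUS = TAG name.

STATUS = VALUE 32

cycle 1: issue MUL r0<-Mul1 // r0:Mul1,r1:8,r2:4,r3:1,r4:3
cycle 2: issue MUL r0<-Mul2 // r0:Mul2,r1:8,r2:4,r3:1,r4:3
cycle 3: issue SUB r2<-Add1 // r0:Mul2,r1:8,r2:Add1,r3:1,r4:3
cycle 4: stall // r0:Mul2,r1:8,r2:Add1,r3:1,r4:3
cycle 5: CDB Mul1=64; issue MUL r1<-Mul1 // r0:Mul2,r1:Mul1,r2:Add1,r3:1,r4:3
cycle 6: CDB Add1=4; issue SUB r0<-Add1 // r0:Add1,r1:Mul1,r2:4,r3:1,r4:3
cycle 7: CDB Mul2=3; issue ADD r2<-Add2 // r0:Add1,r1:Mul1,r2:Add2,r3:1,r4:3
cycle 8: stall // r0:Add1,r1:Mul1,r2:Add2,r3:1,r4:3
cycle 9: stall // r0:Add1,r1:Mul1,r2:Add2,r3:1,r4:3
cycle 10: CDB Mul1=32; stall // r0:Add1,r1:32,r2:Add2,r3:1,r4:3
cycle 11: stall // r0:Add1,r1:32,r2:Add2,r3:1,r4:3
cycle 12: stall // r0:Add1,r1:32,r2:Add2,r3:1,r4:3
cycle 13: CDB Add1=31; issue SUB r4<-Add1 // r0:31,r1:32,r2:Add2,r3:1,r4:Add1
cycle 14: issue MUL r3<-Mul1 // r0:31,r1:32,r2:Add2,r3:Mul1,r4:Add1
cycle 15: stall // r0:31,r1:32,r2:Add2,r3:Mul1,r4:Add1
cycle 16: CDB Add1=-2; issue SUB r2<-Add1 // r0:31,r1:32,r2:Add1,r3:Mul1,r4:-2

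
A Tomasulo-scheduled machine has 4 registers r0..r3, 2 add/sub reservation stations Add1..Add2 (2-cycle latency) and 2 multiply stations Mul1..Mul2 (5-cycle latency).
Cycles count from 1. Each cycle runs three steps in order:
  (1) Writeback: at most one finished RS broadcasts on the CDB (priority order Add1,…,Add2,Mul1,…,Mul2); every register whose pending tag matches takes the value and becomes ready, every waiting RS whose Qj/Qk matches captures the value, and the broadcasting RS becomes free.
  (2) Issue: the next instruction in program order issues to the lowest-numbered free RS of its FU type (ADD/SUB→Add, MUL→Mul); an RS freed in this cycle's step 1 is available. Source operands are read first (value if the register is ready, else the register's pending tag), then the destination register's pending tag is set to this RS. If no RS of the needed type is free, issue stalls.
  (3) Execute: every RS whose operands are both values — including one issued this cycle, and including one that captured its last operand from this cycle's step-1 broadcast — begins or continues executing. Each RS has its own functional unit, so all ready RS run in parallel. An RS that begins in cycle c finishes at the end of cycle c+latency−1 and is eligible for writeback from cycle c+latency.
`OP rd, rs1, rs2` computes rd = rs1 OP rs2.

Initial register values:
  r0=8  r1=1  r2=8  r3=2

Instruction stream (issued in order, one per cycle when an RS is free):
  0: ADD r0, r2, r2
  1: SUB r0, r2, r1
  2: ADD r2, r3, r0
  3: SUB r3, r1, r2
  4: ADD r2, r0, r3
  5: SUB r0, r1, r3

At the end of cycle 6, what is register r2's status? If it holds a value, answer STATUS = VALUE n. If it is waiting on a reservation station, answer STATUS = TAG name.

c1: issue ADD r0<-Add1 | r0:Add1,r1:1,r2:8,r3:2
c2: issue SUB r0<-Add2 | r0:Add2,r1:1,r2:8,r3:2
c3: CDB Add1=16; issue ADD r2<-Add1 | r0:Add2,r1:1,r2:Add1,r3:2
c4: CDB Add2=7; issue SUB r3<-Add2 | r0:7,r1:1,r2:Add1,r3:Add2
c5: stall | r0:7,r1:1,r2:Add1,r3:Add2
c6: CDB Add1=9; issue ADD r2<-Add1 | r0:7,r1:1,r2:Add1,r3:Add2

STATUS = TAG Add1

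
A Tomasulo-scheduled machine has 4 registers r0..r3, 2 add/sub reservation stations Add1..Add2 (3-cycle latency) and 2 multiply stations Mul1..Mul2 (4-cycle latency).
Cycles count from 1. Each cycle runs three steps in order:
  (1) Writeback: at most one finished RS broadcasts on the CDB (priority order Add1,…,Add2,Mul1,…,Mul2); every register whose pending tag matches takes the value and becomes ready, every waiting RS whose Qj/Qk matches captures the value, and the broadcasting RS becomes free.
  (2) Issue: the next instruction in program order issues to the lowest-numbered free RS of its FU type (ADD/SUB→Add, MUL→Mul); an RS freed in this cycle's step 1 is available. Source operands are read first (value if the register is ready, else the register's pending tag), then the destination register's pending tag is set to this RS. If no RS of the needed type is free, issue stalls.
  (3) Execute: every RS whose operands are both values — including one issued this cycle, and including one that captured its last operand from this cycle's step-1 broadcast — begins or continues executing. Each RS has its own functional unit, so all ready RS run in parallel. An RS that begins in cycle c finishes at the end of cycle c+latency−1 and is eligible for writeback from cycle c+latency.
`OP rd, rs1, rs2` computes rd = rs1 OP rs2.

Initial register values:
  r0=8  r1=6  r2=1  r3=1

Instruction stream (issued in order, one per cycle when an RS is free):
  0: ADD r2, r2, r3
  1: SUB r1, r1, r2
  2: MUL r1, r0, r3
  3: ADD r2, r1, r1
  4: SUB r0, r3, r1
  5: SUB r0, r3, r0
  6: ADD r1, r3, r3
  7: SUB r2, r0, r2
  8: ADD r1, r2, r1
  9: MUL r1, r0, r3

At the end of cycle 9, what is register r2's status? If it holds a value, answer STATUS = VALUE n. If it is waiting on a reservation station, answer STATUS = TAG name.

STATUS = TAG Add1

cycle 1: issue ADD r2<-Add1 // r0:8,r1:6,r2:Add1,r3:1
cycle 2: issue SUB r1<-Add2 // r0:8,r1:Add2,r2:Add1,r3:1
cycle 3: issue MUL r1<-Mul1 // r0:8,r1:Mul1,r2:Add1,r3:1
cycle 4: CDB Add1=2; issue ADD r2<-Add1 // r0:8,r1:Mul1,r2:Add1,r3:1
cycle 5: stall // r0:8,r1:Mul1,r2:Add1,r3:1
cycle 6: stall // r0:8,r1:Mul1,r2:Add1,r3:1
cycle 7: CDB Add2=4; issue SUB r0<-Add2 // r0:Add2,r1:Mul1,r2:Add1,r3:1
cycle 8: CDB Mul1=8; stall // r0:Add2,r1:8,r2:Add1,r3:1
cycle 9: stall // r0:Add2,r1:8,r2:Add1,r3:1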